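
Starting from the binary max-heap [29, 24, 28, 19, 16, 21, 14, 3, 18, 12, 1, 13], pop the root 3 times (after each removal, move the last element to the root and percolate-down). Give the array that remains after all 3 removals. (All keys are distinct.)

extract-max #1 returns 29:
  remove root 29; move last element 13 to root → [13, 24, 28, 19, 16, 21, 14, 3, 18, 12, 1]
  13 vs larger child 28 at index 2, swap → [28, 24, 13, 19, 16, 21, 14, 3, 18, 12, 1]
  13 vs larger child 21 at index 5, swap → [28, 24, 21, 19, 16, 13, 14, 3, 18, 12, 1]
extract-max #2 returns 28:
  remove root 28; move last element 1 to root → [1, 24, 21, 19, 16, 13, 14, 3, 18, 12]
  1 vs larger child 24 at index 1, swap → [24, 1, 21, 19, 16, 13, 14, 3, 18, 12]
  1 vs larger child 19 at index 3, swap → [24, 19, 21, 1, 16, 13, 14, 3, 18, 12]
  1 vs larger child 18 at index 8, swap → [24, 19, 21, 18, 16, 13, 14, 3, 1, 12]
extract-max #3 returns 24:
  remove root 24; move last element 12 to root → [12, 19, 21, 18, 16, 13, 14, 3, 1]
  12 vs larger child 21 at index 2, swap → [21, 19, 12, 18, 16, 13, 14, 3, 1]
  12 vs larger child 14 at index 6, swap → [21, 19, 14, 18, 16, 13, 12, 3, 1]

[21, 19, 14, 18, 16, 13, 12, 3, 1]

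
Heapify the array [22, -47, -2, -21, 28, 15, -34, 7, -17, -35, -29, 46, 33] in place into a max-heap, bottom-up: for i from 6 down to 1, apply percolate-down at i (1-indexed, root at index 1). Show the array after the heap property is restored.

[46, 28, 33, 7, -29, 22, -34, -21, -17, -35, -47, 15, -2]

sift down from index 6:
  15 vs larger child 46 at index 12, swap → [22, -47, -2, -21, 28, 46, -34, 7, -17, -35, -29, 15, 33]
sift down from index 5: already satisfies heap property
sift down from index 4:
  -21 vs larger child 7 at index 8, swap → [22, -47, -2, 7, 28, 46, -34, -21, -17, -35, -29, 15, 33]
sift down from index 3:
  -2 vs larger child 46 at index 6, swap → [22, -47, 46, 7, 28, -2, -34, -21, -17, -35, -29, 15, 33]
  -2 vs larger child 33 at index 13, swap → [22, -47, 46, 7, 28, 33, -34, -21, -17, -35, -29, 15, -2]
sift down from index 2:
  -47 vs larger child 28 at index 5, swap → [22, 28, 46, 7, -47, 33, -34, -21, -17, -35, -29, 15, -2]
  -47 vs larger child -29 at index 11, swap → [22, 28, 46, 7, -29, 33, -34, -21, -17, -35, -47, 15, -2]
sift down from index 1:
  22 vs larger child 46 at index 3, swap → [46, 28, 22, 7, -29, 33, -34, -21, -17, -35, -47, 15, -2]
  22 vs larger child 33 at index 6, swap → [46, 28, 33, 7, -29, 22, -34, -21, -17, -35, -47, 15, -2]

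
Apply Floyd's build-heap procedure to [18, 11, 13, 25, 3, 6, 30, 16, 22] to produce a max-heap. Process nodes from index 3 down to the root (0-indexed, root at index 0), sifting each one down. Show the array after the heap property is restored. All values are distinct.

[30, 25, 18, 22, 3, 6, 13, 16, 11]

sift down from index 3: already satisfies heap property
sift down from index 2:
  13 vs larger child 30 at index 6, swap → [18, 11, 30, 25, 3, 6, 13, 16, 22]
sift down from index 1:
  11 vs larger child 25 at index 3, swap → [18, 25, 30, 11, 3, 6, 13, 16, 22]
  11 vs larger child 22 at index 8, swap → [18, 25, 30, 22, 3, 6, 13, 16, 11]
sift down from index 0:
  18 vs larger child 30 at index 2, swap → [30, 25, 18, 22, 3, 6, 13, 16, 11]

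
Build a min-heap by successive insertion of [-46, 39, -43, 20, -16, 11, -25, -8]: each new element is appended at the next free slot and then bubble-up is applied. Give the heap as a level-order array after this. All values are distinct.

Insert -46:
  append -46 at index 0 → [-46] (no swap needed)
Insert 39:
  append 39 at index 1 → [-46, 39] (no swap needed)
Insert -43:
  append -43 at index 2 → [-46, 39, -43] (no swap needed)
Insert 20:
  append 20 at index 3 → [-46, 39, -43, 20]
  20 < parent 39 at index 1, swap → [-46, 20, -43, 39]
Insert -16:
  append -16 at index 4 → [-46, 20, -43, 39, -16]
  -16 < parent 20 at index 1, swap → [-46, -16, -43, 39, 20]
Insert 11:
  append 11 at index 5 → [-46, -16, -43, 39, 20, 11] (no swap needed)
Insert -25:
  append -25 at index 6 → [-46, -16, -43, 39, 20, 11, -25] (no swap needed)
Insert -8:
  append -8 at index 7 → [-46, -16, -43, 39, 20, 11, -25, -8]
  -8 < parent 39 at index 3, swap → [-46, -16, -43, -8, 20, 11, -25, 39]

[-46, -16, -43, -8, 20, 11, -25, 39]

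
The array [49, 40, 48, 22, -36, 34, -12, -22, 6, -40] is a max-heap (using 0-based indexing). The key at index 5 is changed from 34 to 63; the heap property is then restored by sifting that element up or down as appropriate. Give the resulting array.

set index 5 from 34 to 63 → [49, 40, 48, 22, -36, 63, -12, -22, 6, -40]
63 > parent 48 at index 2, swap → [49, 40, 63, 22, -36, 48, -12, -22, 6, -40]
63 > parent 49 at index 0, swap → [63, 40, 49, 22, -36, 48, -12, -22, 6, -40]

[63, 40, 49, 22, -36, 48, -12, -22, 6, -40]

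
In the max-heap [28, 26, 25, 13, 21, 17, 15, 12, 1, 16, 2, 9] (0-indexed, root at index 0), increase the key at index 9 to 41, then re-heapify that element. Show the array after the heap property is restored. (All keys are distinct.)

[41, 28, 25, 13, 26, 17, 15, 12, 1, 21, 2, 9]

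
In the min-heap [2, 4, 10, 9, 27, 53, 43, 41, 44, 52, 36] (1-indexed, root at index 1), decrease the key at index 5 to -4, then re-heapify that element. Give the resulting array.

[-4, 2, 10, 9, 4, 53, 43, 41, 44, 52, 36]

set index 5 from 27 to -4 → [2, 4, 10, 9, -4, 53, 43, 41, 44, 52, 36]
-4 < parent 4 at index 2, swap → [2, -4, 10, 9, 4, 53, 43, 41, 44, 52, 36]
-4 < parent 2 at index 1, swap → [-4, 2, 10, 9, 4, 53, 43, 41, 44, 52, 36]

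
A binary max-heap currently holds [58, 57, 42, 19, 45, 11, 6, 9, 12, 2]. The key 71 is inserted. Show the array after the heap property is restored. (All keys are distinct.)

[71, 58, 42, 19, 57, 11, 6, 9, 12, 2, 45]

append 71 at index 10 → [58, 57, 42, 19, 45, 11, 6, 9, 12, 2, 71]
71 > parent 45 at index 4, swap → [58, 57, 42, 19, 71, 11, 6, 9, 12, 2, 45]
71 > parent 57 at index 1, swap → [58, 71, 42, 19, 57, 11, 6, 9, 12, 2, 45]
71 > parent 58 at index 0, swap → [71, 58, 42, 19, 57, 11, 6, 9, 12, 2, 45]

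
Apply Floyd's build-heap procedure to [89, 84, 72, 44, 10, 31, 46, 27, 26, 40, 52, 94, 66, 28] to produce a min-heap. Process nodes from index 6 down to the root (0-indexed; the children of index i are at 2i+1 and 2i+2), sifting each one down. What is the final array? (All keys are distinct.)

[10, 26, 28, 27, 40, 31, 46, 89, 44, 84, 52, 94, 66, 72]

sift down from index 6:
  46 vs only child 28 at index 13, swap → [89, 84, 72, 44, 10, 31, 28, 27, 26, 40, 52, 94, 66, 46]
sift down from index 5: already satisfies heap property
sift down from index 4: already satisfies heap property
sift down from index 3:
  44 vs smaller child 26 at index 8, swap → [89, 84, 72, 26, 10, 31, 28, 27, 44, 40, 52, 94, 66, 46]
sift down from index 2:
  72 vs smaller child 28 at index 6, swap → [89, 84, 28, 26, 10, 31, 72, 27, 44, 40, 52, 94, 66, 46]
  72 vs only child 46 at index 13, swap → [89, 84, 28, 26, 10, 31, 46, 27, 44, 40, 52, 94, 66, 72]
sift down from index 1:
  84 vs smaller child 10 at index 4, swap → [89, 10, 28, 26, 84, 31, 46, 27, 44, 40, 52, 94, 66, 72]
  84 vs smaller child 40 at index 9, swap → [89, 10, 28, 26, 40, 31, 46, 27, 44, 84, 52, 94, 66, 72]
sift down from index 0:
  89 vs smaller child 10 at index 1, swap → [10, 89, 28, 26, 40, 31, 46, 27, 44, 84, 52, 94, 66, 72]
  89 vs smaller child 26 at index 3, swap → [10, 26, 28, 89, 40, 31, 46, 27, 44, 84, 52, 94, 66, 72]
  89 vs smaller child 27 at index 7, swap → [10, 26, 28, 27, 40, 31, 46, 89, 44, 84, 52, 94, 66, 72]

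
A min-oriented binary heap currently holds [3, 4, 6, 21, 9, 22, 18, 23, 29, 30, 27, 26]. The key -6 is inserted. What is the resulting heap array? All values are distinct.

[-6, 4, 3, 21, 9, 6, 18, 23, 29, 30, 27, 26, 22]

append -6 at index 12 → [3, 4, 6, 21, 9, 22, 18, 23, 29, 30, 27, 26, -6]
-6 < parent 22 at index 5, swap → [3, 4, 6, 21, 9, -6, 18, 23, 29, 30, 27, 26, 22]
-6 < parent 6 at index 2, swap → [3, 4, -6, 21, 9, 6, 18, 23, 29, 30, 27, 26, 22]
-6 < parent 3 at index 0, swap → [-6, 4, 3, 21, 9, 6, 18, 23, 29, 30, 27, 26, 22]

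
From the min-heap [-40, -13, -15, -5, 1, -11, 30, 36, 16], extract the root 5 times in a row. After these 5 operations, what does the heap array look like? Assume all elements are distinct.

[1, 30, 16, 36]

extract-min #1 returns -40:
  remove root -40; move last element 16 to root → [16, -13, -15, -5, 1, -11, 30, 36]
  16 vs smaller child -15 at index 2, swap → [-15, -13, 16, -5, 1, -11, 30, 36]
  16 vs smaller child -11 at index 5, swap → [-15, -13, -11, -5, 1, 16, 30, 36]
extract-min #2 returns -15:
  remove root -15; move last element 36 to root → [36, -13, -11, -5, 1, 16, 30]
  36 vs smaller child -13 at index 1, swap → [-13, 36, -11, -5, 1, 16, 30]
  36 vs smaller child -5 at index 3, swap → [-13, -5, -11, 36, 1, 16, 30]
extract-min #3 returns -13:
  remove root -13; move last element 30 to root → [30, -5, -11, 36, 1, 16]
  30 vs smaller child -11 at index 2, swap → [-11, -5, 30, 36, 1, 16]
  30 vs only child 16 at index 5, swap → [-11, -5, 16, 36, 1, 30]
extract-min #4 returns -11:
  remove root -11; move last element 30 to root → [30, -5, 16, 36, 1]
  30 vs smaller child -5 at index 1, swap → [-5, 30, 16, 36, 1]
  30 vs smaller child 1 at index 4, swap → [-5, 1, 16, 36, 30]
extract-min #5 returns -5:
  remove root -5; move last element 30 to root → [30, 1, 16, 36]
  30 vs smaller child 1 at index 1, swap → [1, 30, 16, 36]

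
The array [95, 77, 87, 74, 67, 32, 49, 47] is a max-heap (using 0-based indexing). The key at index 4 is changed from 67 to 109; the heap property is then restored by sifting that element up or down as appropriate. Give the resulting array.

set index 4 from 67 to 109 → [95, 77, 87, 74, 109, 32, 49, 47]
109 > parent 77 at index 1, swap → [95, 109, 87, 74, 77, 32, 49, 47]
109 > parent 95 at index 0, swap → [109, 95, 87, 74, 77, 32, 49, 47]

[109, 95, 87, 74, 77, 32, 49, 47]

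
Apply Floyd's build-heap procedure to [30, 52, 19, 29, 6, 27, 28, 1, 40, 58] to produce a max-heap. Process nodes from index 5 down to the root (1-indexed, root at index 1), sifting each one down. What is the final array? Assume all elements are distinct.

[58, 52, 28, 40, 30, 27, 19, 1, 29, 6]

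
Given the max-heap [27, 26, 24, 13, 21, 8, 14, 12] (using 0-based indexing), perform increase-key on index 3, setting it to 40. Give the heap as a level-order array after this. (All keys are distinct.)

[40, 27, 24, 26, 21, 8, 14, 12]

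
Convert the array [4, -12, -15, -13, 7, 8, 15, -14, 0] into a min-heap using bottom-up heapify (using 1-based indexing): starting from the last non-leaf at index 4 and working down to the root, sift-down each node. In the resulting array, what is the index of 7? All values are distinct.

5

sift down from index 4:
  -13 vs smaller child -14 at index 8, swap → [4, -12, -15, -14, 7, 8, 15, -13, 0]
sift down from index 3: already satisfies heap property
sift down from index 2:
  -12 vs smaller child -14 at index 4, swap → [4, -14, -15, -12, 7, 8, 15, -13, 0]
  -12 vs smaller child -13 at index 8, swap → [4, -14, -15, -13, 7, 8, 15, -12, 0]
sift down from index 1:
  4 vs smaller child -15 at index 3, swap → [-15, -14, 4, -13, 7, 8, 15, -12, 0]
resulting array: [-15, -14, 4, -13, 7, 8, 15, -12, 0]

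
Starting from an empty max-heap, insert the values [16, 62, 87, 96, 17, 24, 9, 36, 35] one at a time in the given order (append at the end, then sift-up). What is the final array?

Insert 16:
  append 16 at index 0 → [16] (no swap needed)
Insert 62:
  append 62 at index 1 → [16, 62]
  62 > parent 16 at index 0, swap → [62, 16]
Insert 87:
  append 87 at index 2 → [62, 16, 87]
  87 > parent 62 at index 0, swap → [87, 16, 62]
Insert 96:
  append 96 at index 3 → [87, 16, 62, 96]
  96 > parent 16 at index 1, swap → [87, 96, 62, 16]
  96 > parent 87 at index 0, swap → [96, 87, 62, 16]
Insert 17:
  append 17 at index 4 → [96, 87, 62, 16, 17] (no swap needed)
Insert 24:
  append 24 at index 5 → [96, 87, 62, 16, 17, 24] (no swap needed)
Insert 9:
  append 9 at index 6 → [96, 87, 62, 16, 17, 24, 9] (no swap needed)
Insert 36:
  append 36 at index 7 → [96, 87, 62, 16, 17, 24, 9, 36]
  36 > parent 16 at index 3, swap → [96, 87, 62, 36, 17, 24, 9, 16]
Insert 35:
  append 35 at index 8 → [96, 87, 62, 36, 17, 24, 9, 16, 35] (no swap needed)

[96, 87, 62, 36, 17, 24, 9, 16, 35]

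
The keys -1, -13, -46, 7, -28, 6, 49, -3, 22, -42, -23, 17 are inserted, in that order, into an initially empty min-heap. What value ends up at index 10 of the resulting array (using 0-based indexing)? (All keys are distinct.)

Insert -1:
  append -1 at index 0 → [-1] (no swap needed)
Insert -13:
  append -13 at index 1 → [-1, -13]
  -13 < parent -1 at index 0, swap → [-13, -1]
Insert -46:
  append -46 at index 2 → [-13, -1, -46]
  -46 < parent -13 at index 0, swap → [-46, -1, -13]
Insert 7:
  append 7 at index 3 → [-46, -1, -13, 7] (no swap needed)
Insert -28:
  append -28 at index 4 → [-46, -1, -13, 7, -28]
  -28 < parent -1 at index 1, swap → [-46, -28, -13, 7, -1]
Insert 6:
  append 6 at index 5 → [-46, -28, -13, 7, -1, 6] (no swap needed)
Insert 49:
  append 49 at index 6 → [-46, -28, -13, 7, -1, 6, 49] (no swap needed)
Insert -3:
  append -3 at index 7 → [-46, -28, -13, 7, -1, 6, 49, -3]
  -3 < parent 7 at index 3, swap → [-46, -28, -13, -3, -1, 6, 49, 7]
Insert 22:
  append 22 at index 8 → [-46, -28, -13, -3, -1, 6, 49, 7, 22] (no swap needed)
Insert -42:
  append -42 at index 9 → [-46, -28, -13, -3, -1, 6, 49, 7, 22, -42]
  -42 < parent -1 at index 4, swap → [-46, -28, -13, -3, -42, 6, 49, 7, 22, -1]
  -42 < parent -28 at index 1, swap → [-46, -42, -13, -3, -28, 6, 49, 7, 22, -1]
Insert -23:
  append -23 at index 10 → [-46, -42, -13, -3, -28, 6, 49, 7, 22, -1, -23] (no swap needed)
Insert 17:
  append 17 at index 11 → [-46, -42, -13, -3, -28, 6, 49, 7, 22, -1, -23, 17] (no swap needed)
resulting array: [-46, -42, -13, -3, -28, 6, 49, 7, 22, -1, -23, 17]

-23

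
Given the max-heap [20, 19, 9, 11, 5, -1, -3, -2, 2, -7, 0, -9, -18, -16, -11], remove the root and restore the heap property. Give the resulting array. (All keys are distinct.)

[19, 11, 9, 2, 5, -1, -3, -2, -11, -7, 0, -9, -18, -16]

remove root 20; move last element -11 to root → [-11, 19, 9, 11, 5, -1, -3, -2, 2, -7, 0, -9, -18, -16]
-11 vs larger child 19 at index 1, swap → [19, -11, 9, 11, 5, -1, -3, -2, 2, -7, 0, -9, -18, -16]
-11 vs larger child 11 at index 3, swap → [19, 11, 9, -11, 5, -1, -3, -2, 2, -7, 0, -9, -18, -16]
-11 vs larger child 2 at index 8, swap → [19, 11, 9, 2, 5, -1, -3, -2, -11, -7, 0, -9, -18, -16]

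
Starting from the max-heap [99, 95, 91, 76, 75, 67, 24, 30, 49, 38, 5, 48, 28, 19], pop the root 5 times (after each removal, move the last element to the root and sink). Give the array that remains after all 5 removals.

[67, 49, 48, 30, 38, 28, 24, 5, 19]

extract-max #1 returns 99:
  remove root 99; move last element 19 to root → [19, 95, 91, 76, 75, 67, 24, 30, 49, 38, 5, 48, 28]
  19 vs larger child 95 at index 1, swap → [95, 19, 91, 76, 75, 67, 24, 30, 49, 38, 5, 48, 28]
  19 vs larger child 76 at index 3, swap → [95, 76, 91, 19, 75, 67, 24, 30, 49, 38, 5, 48, 28]
  19 vs larger child 49 at index 8, swap → [95, 76, 91, 49, 75, 67, 24, 30, 19, 38, 5, 48, 28]
extract-max #2 returns 95:
  remove root 95; move last element 28 to root → [28, 76, 91, 49, 75, 67, 24, 30, 19, 38, 5, 48]
  28 vs larger child 91 at index 2, swap → [91, 76, 28, 49, 75, 67, 24, 30, 19, 38, 5, 48]
  28 vs larger child 67 at index 5, swap → [91, 76, 67, 49, 75, 28, 24, 30, 19, 38, 5, 48]
  28 vs only child 48 at index 11, swap → [91, 76, 67, 49, 75, 48, 24, 30, 19, 38, 5, 28]
extract-max #3 returns 91:
  remove root 91; move last element 28 to root → [28, 76, 67, 49, 75, 48, 24, 30, 19, 38, 5]
  28 vs larger child 76 at index 1, swap → [76, 28, 67, 49, 75, 48, 24, 30, 19, 38, 5]
  28 vs larger child 75 at index 4, swap → [76, 75, 67, 49, 28, 48, 24, 30, 19, 38, 5]
  28 vs larger child 38 at index 9, swap → [76, 75, 67, 49, 38, 48, 24, 30, 19, 28, 5]
extract-max #4 returns 76:
  remove root 76; move last element 5 to root → [5, 75, 67, 49, 38, 48, 24, 30, 19, 28]
  5 vs larger child 75 at index 1, swap → [75, 5, 67, 49, 38, 48, 24, 30, 19, 28]
  5 vs larger child 49 at index 3, swap → [75, 49, 67, 5, 38, 48, 24, 30, 19, 28]
  5 vs larger child 30 at index 7, swap → [75, 49, 67, 30, 38, 48, 24, 5, 19, 28]
extract-max #5 returns 75:
  remove root 75; move last element 28 to root → [28, 49, 67, 30, 38, 48, 24, 5, 19]
  28 vs larger child 67 at index 2, swap → [67, 49, 28, 30, 38, 48, 24, 5, 19]
  28 vs larger child 48 at index 5, swap → [67, 49, 48, 30, 38, 28, 24, 5, 19]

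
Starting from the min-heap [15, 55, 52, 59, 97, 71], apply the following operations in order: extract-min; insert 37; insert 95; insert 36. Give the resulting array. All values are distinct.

[36, 37, 52, 55, 97, 71, 95, 59]

extract-min → returns 15:
  remove root 15; move last element 71 to root → [71, 55, 52, 59, 97]
  71 vs smaller child 52 at index 2, swap → [52, 55, 71, 59, 97]
insert 37:
  append 37 at index 5 → [52, 55, 71, 59, 97, 37]
  37 < parent 71 at index 2, swap → [52, 55, 37, 59, 97, 71]
  37 < parent 52 at index 0, swap → [37, 55, 52, 59, 97, 71]
insert 95:
  append 95 at index 6 → [37, 55, 52, 59, 97, 71, 95] (no swap needed)
insert 36:
  append 36 at index 7 → [37, 55, 52, 59, 97, 71, 95, 36]
  36 < parent 59 at index 3, swap → [37, 55, 52, 36, 97, 71, 95, 59]
  36 < parent 55 at index 1, swap → [37, 36, 52, 55, 97, 71, 95, 59]
  36 < parent 37 at index 0, swap → [36, 37, 52, 55, 97, 71, 95, 59]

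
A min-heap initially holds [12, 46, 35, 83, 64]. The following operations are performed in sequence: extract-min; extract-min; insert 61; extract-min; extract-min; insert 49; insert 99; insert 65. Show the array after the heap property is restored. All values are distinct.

extract-min → returns 12:
  remove root 12; move last element 64 to root → [64, 46, 35, 83]
  64 vs smaller child 35 at index 2, swap → [35, 46, 64, 83]
extract-min → returns 35:
  remove root 35; move last element 83 to root → [83, 46, 64]
  83 vs smaller child 46 at index 1, swap → [46, 83, 64]
insert 61:
  append 61 at index 3 → [46, 83, 64, 61]
  61 < parent 83 at index 1, swap → [46, 61, 64, 83]
extract-min → returns 46:
  remove root 46; move last element 83 to root → [83, 61, 64]
  83 vs smaller child 61 at index 1, swap → [61, 83, 64]
extract-min → returns 61:
  remove root 61; move last element 64 to root → [64, 83] (no swap needed)
insert 49:
  append 49 at index 2 → [64, 83, 49]
  49 < parent 64 at index 0, swap → [49, 83, 64]
insert 99:
  append 99 at index 3 → [49, 83, 64, 99] (no swap needed)
insert 65:
  append 65 at index 4 → [49, 83, 64, 99, 65]
  65 < parent 83 at index 1, swap → [49, 65, 64, 99, 83]

[49, 65, 64, 99, 83]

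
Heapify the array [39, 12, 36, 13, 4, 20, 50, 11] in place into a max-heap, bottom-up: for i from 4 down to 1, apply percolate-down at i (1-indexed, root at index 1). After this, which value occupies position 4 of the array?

sift down from index 4: already satisfies heap property
sift down from index 3:
  36 vs larger child 50 at index 7, swap → [39, 12, 50, 13, 4, 20, 36, 11]
sift down from index 2:
  12 vs larger child 13 at index 4, swap → [39, 13, 50, 12, 4, 20, 36, 11]
sift down from index 1:
  39 vs larger child 50 at index 3, swap → [50, 13, 39, 12, 4, 20, 36, 11]
resulting array: [50, 13, 39, 12, 4, 20, 36, 11]

12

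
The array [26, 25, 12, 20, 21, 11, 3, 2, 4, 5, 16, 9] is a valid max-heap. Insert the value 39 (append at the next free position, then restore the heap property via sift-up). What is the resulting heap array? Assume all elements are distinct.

append 39 at index 12 → [26, 25, 12, 20, 21, 11, 3, 2, 4, 5, 16, 9, 39]
39 > parent 11 at index 5, swap → [26, 25, 12, 20, 21, 39, 3, 2, 4, 5, 16, 9, 11]
39 > parent 12 at index 2, swap → [26, 25, 39, 20, 21, 12, 3, 2, 4, 5, 16, 9, 11]
39 > parent 26 at index 0, swap → [39, 25, 26, 20, 21, 12, 3, 2, 4, 5, 16, 9, 11]

[39, 25, 26, 20, 21, 12, 3, 2, 4, 5, 16, 9, 11]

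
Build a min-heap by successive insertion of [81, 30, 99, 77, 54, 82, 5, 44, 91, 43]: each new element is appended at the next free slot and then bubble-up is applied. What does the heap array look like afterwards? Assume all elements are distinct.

[5, 43, 30, 54, 44, 99, 82, 81, 91, 77]

Insert 81:
  append 81 at index 0 → [81] (no swap needed)
Insert 30:
  append 30 at index 1 → [81, 30]
  30 < parent 81 at index 0, swap → [30, 81]
Insert 99:
  append 99 at index 2 → [30, 81, 99] (no swap needed)
Insert 77:
  append 77 at index 3 → [30, 81, 99, 77]
  77 < parent 81 at index 1, swap → [30, 77, 99, 81]
Insert 54:
  append 54 at index 4 → [30, 77, 99, 81, 54]
  54 < parent 77 at index 1, swap → [30, 54, 99, 81, 77]
Insert 82:
  append 82 at index 5 → [30, 54, 99, 81, 77, 82]
  82 < parent 99 at index 2, swap → [30, 54, 82, 81, 77, 99]
Insert 5:
  append 5 at index 6 → [30, 54, 82, 81, 77, 99, 5]
  5 < parent 82 at index 2, swap → [30, 54, 5, 81, 77, 99, 82]
  5 < parent 30 at index 0, swap → [5, 54, 30, 81, 77, 99, 82]
Insert 44:
  append 44 at index 7 → [5, 54, 30, 81, 77, 99, 82, 44]
  44 < parent 81 at index 3, swap → [5, 54, 30, 44, 77, 99, 82, 81]
  44 < parent 54 at index 1, swap → [5, 44, 30, 54, 77, 99, 82, 81]
Insert 91:
  append 91 at index 8 → [5, 44, 30, 54, 77, 99, 82, 81, 91] (no swap needed)
Insert 43:
  append 43 at index 9 → [5, 44, 30, 54, 77, 99, 82, 81, 91, 43]
  43 < parent 77 at index 4, swap → [5, 44, 30, 54, 43, 99, 82, 81, 91, 77]
  43 < parent 44 at index 1, swap → [5, 43, 30, 54, 44, 99, 82, 81, 91, 77]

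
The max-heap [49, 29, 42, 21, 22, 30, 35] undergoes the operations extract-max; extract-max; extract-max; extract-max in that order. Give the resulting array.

extract-max → returns 49:
  remove root 49; move last element 35 to root → [35, 29, 42, 21, 22, 30]
  35 vs larger child 42 at index 2, swap → [42, 29, 35, 21, 22, 30]
extract-max → returns 42:
  remove root 42; move last element 30 to root → [30, 29, 35, 21, 22]
  30 vs larger child 35 at index 2, swap → [35, 29, 30, 21, 22]
extract-max → returns 35:
  remove root 35; move last element 22 to root → [22, 29, 30, 21]
  22 vs larger child 30 at index 2, swap → [30, 29, 22, 21]
extract-max → returns 30:
  remove root 30; move last element 21 to root → [21, 29, 22]
  21 vs larger child 29 at index 1, swap → [29, 21, 22]

[29, 21, 22]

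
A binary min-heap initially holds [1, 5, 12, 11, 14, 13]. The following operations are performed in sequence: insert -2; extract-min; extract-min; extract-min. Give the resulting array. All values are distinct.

[11, 13, 12, 14]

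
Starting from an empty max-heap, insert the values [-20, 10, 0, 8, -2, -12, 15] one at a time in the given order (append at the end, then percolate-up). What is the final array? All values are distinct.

[15, 8, 10, -20, -2, -12, 0]

Insert -20:
  append -20 at index 0 → [-20] (no swap needed)
Insert 10:
  append 10 at index 1 → [-20, 10]
  10 > parent -20 at index 0, swap → [10, -20]
Insert 0:
  append 0 at index 2 → [10, -20, 0] (no swap needed)
Insert 8:
  append 8 at index 3 → [10, -20, 0, 8]
  8 > parent -20 at index 1, swap → [10, 8, 0, -20]
Insert -2:
  append -2 at index 4 → [10, 8, 0, -20, -2] (no swap needed)
Insert -12:
  append -12 at index 5 → [10, 8, 0, -20, -2, -12] (no swap needed)
Insert 15:
  append 15 at index 6 → [10, 8, 0, -20, -2, -12, 15]
  15 > parent 0 at index 2, swap → [10, 8, 15, -20, -2, -12, 0]
  15 > parent 10 at index 0, swap → [15, 8, 10, -20, -2, -12, 0]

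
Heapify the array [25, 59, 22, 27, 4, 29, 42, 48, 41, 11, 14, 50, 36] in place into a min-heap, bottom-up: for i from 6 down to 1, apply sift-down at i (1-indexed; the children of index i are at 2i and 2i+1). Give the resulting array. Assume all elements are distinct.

[4, 11, 22, 27, 14, 29, 42, 48, 41, 59, 25, 50, 36]

sift down from index 6: already satisfies heap property
sift down from index 5: already satisfies heap property
sift down from index 4: already satisfies heap property
sift down from index 3: already satisfies heap property
sift down from index 2:
  59 vs smaller child 4 at index 5, swap → [25, 4, 22, 27, 59, 29, 42, 48, 41, 11, 14, 50, 36]
  59 vs smaller child 11 at index 10, swap → [25, 4, 22, 27, 11, 29, 42, 48, 41, 59, 14, 50, 36]
sift down from index 1:
  25 vs smaller child 4 at index 2, swap → [4, 25, 22, 27, 11, 29, 42, 48, 41, 59, 14, 50, 36]
  25 vs smaller child 11 at index 5, swap → [4, 11, 22, 27, 25, 29, 42, 48, 41, 59, 14, 50, 36]
  25 vs smaller child 14 at index 11, swap → [4, 11, 22, 27, 14, 29, 42, 48, 41, 59, 25, 50, 36]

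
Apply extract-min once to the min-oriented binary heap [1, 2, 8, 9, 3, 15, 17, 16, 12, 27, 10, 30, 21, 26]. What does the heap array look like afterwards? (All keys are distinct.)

[2, 3, 8, 9, 10, 15, 17, 16, 12, 27, 26, 30, 21]

remove root 1; move last element 26 to root → [26, 2, 8, 9, 3, 15, 17, 16, 12, 27, 10, 30, 21]
26 vs smaller child 2 at index 1, swap → [2, 26, 8, 9, 3, 15, 17, 16, 12, 27, 10, 30, 21]
26 vs smaller child 3 at index 4, swap → [2, 3, 8, 9, 26, 15, 17, 16, 12, 27, 10, 30, 21]
26 vs smaller child 10 at index 10, swap → [2, 3, 8, 9, 10, 15, 17, 16, 12, 27, 26, 30, 21]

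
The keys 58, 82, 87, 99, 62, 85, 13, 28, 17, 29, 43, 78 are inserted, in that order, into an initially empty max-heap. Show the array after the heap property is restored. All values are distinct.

[99, 87, 85, 58, 62, 82, 13, 28, 17, 29, 43, 78]

Insert 58:
  append 58 at index 0 → [58] (no swap needed)
Insert 82:
  append 82 at index 1 → [58, 82]
  82 > parent 58 at index 0, swap → [82, 58]
Insert 87:
  append 87 at index 2 → [82, 58, 87]
  87 > parent 82 at index 0, swap → [87, 58, 82]
Insert 99:
  append 99 at index 3 → [87, 58, 82, 99]
  99 > parent 58 at index 1, swap → [87, 99, 82, 58]
  99 > parent 87 at index 0, swap → [99, 87, 82, 58]
Insert 62:
  append 62 at index 4 → [99, 87, 82, 58, 62] (no swap needed)
Insert 85:
  append 85 at index 5 → [99, 87, 82, 58, 62, 85]
  85 > parent 82 at index 2, swap → [99, 87, 85, 58, 62, 82]
Insert 13:
  append 13 at index 6 → [99, 87, 85, 58, 62, 82, 13] (no swap needed)
Insert 28:
  append 28 at index 7 → [99, 87, 85, 58, 62, 82, 13, 28] (no swap needed)
Insert 17:
  append 17 at index 8 → [99, 87, 85, 58, 62, 82, 13, 28, 17] (no swap needed)
Insert 29:
  append 29 at index 9 → [99, 87, 85, 58, 62, 82, 13, 28, 17, 29] (no swap needed)
Insert 43:
  append 43 at index 10 → [99, 87, 85, 58, 62, 82, 13, 28, 17, 29, 43] (no swap needed)
Insert 78:
  append 78 at index 11 → [99, 87, 85, 58, 62, 82, 13, 28, 17, 29, 43, 78] (no swap needed)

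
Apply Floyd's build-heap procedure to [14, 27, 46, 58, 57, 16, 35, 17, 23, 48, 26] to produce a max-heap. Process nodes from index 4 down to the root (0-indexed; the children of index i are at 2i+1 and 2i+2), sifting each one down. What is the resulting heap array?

[58, 57, 46, 27, 48, 16, 35, 17, 23, 14, 26]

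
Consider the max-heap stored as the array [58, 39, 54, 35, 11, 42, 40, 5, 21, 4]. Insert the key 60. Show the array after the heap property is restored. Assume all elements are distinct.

append 60 at index 10 → [58, 39, 54, 35, 11, 42, 40, 5, 21, 4, 60]
60 > parent 11 at index 4, swap → [58, 39, 54, 35, 60, 42, 40, 5, 21, 4, 11]
60 > parent 39 at index 1, swap → [58, 60, 54, 35, 39, 42, 40, 5, 21, 4, 11]
60 > parent 58 at index 0, swap → [60, 58, 54, 35, 39, 42, 40, 5, 21, 4, 11]

[60, 58, 54, 35, 39, 42, 40, 5, 21, 4, 11]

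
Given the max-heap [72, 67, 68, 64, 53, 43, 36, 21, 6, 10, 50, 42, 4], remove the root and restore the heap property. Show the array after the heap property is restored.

[68, 67, 43, 64, 53, 42, 36, 21, 6, 10, 50, 4]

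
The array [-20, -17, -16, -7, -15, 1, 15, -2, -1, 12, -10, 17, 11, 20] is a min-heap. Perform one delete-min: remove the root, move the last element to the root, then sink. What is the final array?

[-17, -15, -16, -7, -10, 1, 15, -2, -1, 12, 20, 17, 11]

remove root -20; move last element 20 to root → [20, -17, -16, -7, -15, 1, 15, -2, -1, 12, -10, 17, 11]
20 vs smaller child -17 at index 1, swap → [-17, 20, -16, -7, -15, 1, 15, -2, -1, 12, -10, 17, 11]
20 vs smaller child -15 at index 4, swap → [-17, -15, -16, -7, 20, 1, 15, -2, -1, 12, -10, 17, 11]
20 vs smaller child -10 at index 10, swap → [-17, -15, -16, -7, -10, 1, 15, -2, -1, 12, 20, 17, 11]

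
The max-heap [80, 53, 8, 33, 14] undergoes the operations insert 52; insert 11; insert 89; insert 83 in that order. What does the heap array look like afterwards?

insert 52:
  append 52 at index 5 → [80, 53, 8, 33, 14, 52]
  52 > parent 8 at index 2, swap → [80, 53, 52, 33, 14, 8]
insert 11:
  append 11 at index 6 → [80, 53, 52, 33, 14, 8, 11] (no swap needed)
insert 89:
  append 89 at index 7 → [80, 53, 52, 33, 14, 8, 11, 89]
  89 > parent 33 at index 3, swap → [80, 53, 52, 89, 14, 8, 11, 33]
  89 > parent 53 at index 1, swap → [80, 89, 52, 53, 14, 8, 11, 33]
  89 > parent 80 at index 0, swap → [89, 80, 52, 53, 14, 8, 11, 33]
insert 83:
  append 83 at index 8 → [89, 80, 52, 53, 14, 8, 11, 33, 83]
  83 > parent 53 at index 3, swap → [89, 80, 52, 83, 14, 8, 11, 33, 53]
  83 > parent 80 at index 1, swap → [89, 83, 52, 80, 14, 8, 11, 33, 53]

[89, 83, 52, 80, 14, 8, 11, 33, 53]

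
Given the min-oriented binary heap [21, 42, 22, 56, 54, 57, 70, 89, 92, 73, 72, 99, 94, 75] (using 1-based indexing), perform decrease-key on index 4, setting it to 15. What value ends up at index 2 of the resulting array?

21

set index 4 from 56 to 15 → [21, 42, 22, 15, 54, 57, 70, 89, 92, 73, 72, 99, 94, 75]
15 < parent 42 at index 2, swap → [21, 15, 22, 42, 54, 57, 70, 89, 92, 73, 72, 99, 94, 75]
15 < parent 21 at index 1, swap → [15, 21, 22, 42, 54, 57, 70, 89, 92, 73, 72, 99, 94, 75]
resulting array: [15, 21, 22, 42, 54, 57, 70, 89, 92, 73, 72, 99, 94, 75]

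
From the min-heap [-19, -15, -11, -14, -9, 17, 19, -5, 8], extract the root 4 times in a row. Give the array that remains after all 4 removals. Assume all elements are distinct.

[-9, -5, 17, 19, 8]

extract-min #1 returns -19:
  remove root -19; move last element 8 to root → [8, -15, -11, -14, -9, 17, 19, -5]
  8 vs smaller child -15 at index 1, swap → [-15, 8, -11, -14, -9, 17, 19, -5]
  8 vs smaller child -14 at index 3, swap → [-15, -14, -11, 8, -9, 17, 19, -5]
  8 vs only child -5 at index 7, swap → [-15, -14, -11, -5, -9, 17, 19, 8]
extract-min #2 returns -15:
  remove root -15; move last element 8 to root → [8, -14, -11, -5, -9, 17, 19]
  8 vs smaller child -14 at index 1, swap → [-14, 8, -11, -5, -9, 17, 19]
  8 vs smaller child -9 at index 4, swap → [-14, -9, -11, -5, 8, 17, 19]
extract-min #3 returns -14:
  remove root -14; move last element 19 to root → [19, -9, -11, -5, 8, 17]
  19 vs smaller child -11 at index 2, swap → [-11, -9, 19, -5, 8, 17]
  19 vs only child 17 at index 5, swap → [-11, -9, 17, -5, 8, 19]
extract-min #4 returns -11:
  remove root -11; move last element 19 to root → [19, -9, 17, -5, 8]
  19 vs smaller child -9 at index 1, swap → [-9, 19, 17, -5, 8]
  19 vs smaller child -5 at index 3, swap → [-9, -5, 17, 19, 8]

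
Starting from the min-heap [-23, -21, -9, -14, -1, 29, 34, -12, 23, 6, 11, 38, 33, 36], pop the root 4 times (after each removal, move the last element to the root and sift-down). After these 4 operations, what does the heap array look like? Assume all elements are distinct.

[-9, -1, 11, 23, 6, 29, 34, 36, 33, 38]

extract-min #1 returns -23:
  remove root -23; move last element 36 to root → [36, -21, -9, -14, -1, 29, 34, -12, 23, 6, 11, 38, 33]
  36 vs smaller child -21 at index 1, swap → [-21, 36, -9, -14, -1, 29, 34, -12, 23, 6, 11, 38, 33]
  36 vs smaller child -14 at index 3, swap → [-21, -14, -9, 36, -1, 29, 34, -12, 23, 6, 11, 38, 33]
  36 vs smaller child -12 at index 7, swap → [-21, -14, -9, -12, -1, 29, 34, 36, 23, 6, 11, 38, 33]
extract-min #2 returns -21:
  remove root -21; move last element 33 to root → [33, -14, -9, -12, -1, 29, 34, 36, 23, 6, 11, 38]
  33 vs smaller child -14 at index 1, swap → [-14, 33, -9, -12, -1, 29, 34, 36, 23, 6, 11, 38]
  33 vs smaller child -12 at index 3, swap → [-14, -12, -9, 33, -1, 29, 34, 36, 23, 6, 11, 38]
  33 vs smaller child 23 at index 8, swap → [-14, -12, -9, 23, -1, 29, 34, 36, 33, 6, 11, 38]
extract-min #3 returns -14:
  remove root -14; move last element 38 to root → [38, -12, -9, 23, -1, 29, 34, 36, 33, 6, 11]
  38 vs smaller child -12 at index 1, swap → [-12, 38, -9, 23, -1, 29, 34, 36, 33, 6, 11]
  38 vs smaller child -1 at index 4, swap → [-12, -1, -9, 23, 38, 29, 34, 36, 33, 6, 11]
  38 vs smaller child 6 at index 9, swap → [-12, -1, -9, 23, 6, 29, 34, 36, 33, 38, 11]
extract-min #4 returns -12:
  remove root -12; move last element 11 to root → [11, -1, -9, 23, 6, 29, 34, 36, 33, 38]
  11 vs smaller child -9 at index 2, swap → [-9, -1, 11, 23, 6, 29, 34, 36, 33, 38]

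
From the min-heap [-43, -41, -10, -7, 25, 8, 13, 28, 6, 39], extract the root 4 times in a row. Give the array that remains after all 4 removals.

[6, 13, 8, 28, 25, 39]

extract-min #1 returns -43:
  remove root -43; move last element 39 to root → [39, -41, -10, -7, 25, 8, 13, 28, 6]
  39 vs smaller child -41 at index 1, swap → [-41, 39, -10, -7, 25, 8, 13, 28, 6]
  39 vs smaller child -7 at index 3, swap → [-41, -7, -10, 39, 25, 8, 13, 28, 6]
  39 vs smaller child 6 at index 8, swap → [-41, -7, -10, 6, 25, 8, 13, 28, 39]
extract-min #2 returns -41:
  remove root -41; move last element 39 to root → [39, -7, -10, 6, 25, 8, 13, 28]
  39 vs smaller child -10 at index 2, swap → [-10, -7, 39, 6, 25, 8, 13, 28]
  39 vs smaller child 8 at index 5, swap → [-10, -7, 8, 6, 25, 39, 13, 28]
extract-min #3 returns -10:
  remove root -10; move last element 28 to root → [28, -7, 8, 6, 25, 39, 13]
  28 vs smaller child -7 at index 1, swap → [-7, 28, 8, 6, 25, 39, 13]
  28 vs smaller child 6 at index 3, swap → [-7, 6, 8, 28, 25, 39, 13]
extract-min #4 returns -7:
  remove root -7; move last element 13 to root → [13, 6, 8, 28, 25, 39]
  13 vs smaller child 6 at index 1, swap → [6, 13, 8, 28, 25, 39]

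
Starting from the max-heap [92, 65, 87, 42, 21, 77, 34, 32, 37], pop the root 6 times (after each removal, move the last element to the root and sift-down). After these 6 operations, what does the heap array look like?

extract-max #1 returns 92:
  remove root 92; move last element 37 to root → [37, 65, 87, 42, 21, 77, 34, 32]
  37 vs larger child 87 at index 2, swap → [87, 65, 37, 42, 21, 77, 34, 32]
  37 vs larger child 77 at index 5, swap → [87, 65, 77, 42, 21, 37, 34, 32]
extract-max #2 returns 87:
  remove root 87; move last element 32 to root → [32, 65, 77, 42, 21, 37, 34]
  32 vs larger child 77 at index 2, swap → [77, 65, 32, 42, 21, 37, 34]
  32 vs larger child 37 at index 5, swap → [77, 65, 37, 42, 21, 32, 34]
extract-max #3 returns 77:
  remove root 77; move last element 34 to root → [34, 65, 37, 42, 21, 32]
  34 vs larger child 65 at index 1, swap → [65, 34, 37, 42, 21, 32]
  34 vs larger child 42 at index 3, swap → [65, 42, 37, 34, 21, 32]
extract-max #4 returns 65:
  remove root 65; move last element 32 to root → [32, 42, 37, 34, 21]
  32 vs larger child 42 at index 1, swap → [42, 32, 37, 34, 21]
  32 vs larger child 34 at index 3, swap → [42, 34, 37, 32, 21]
extract-max #5 returns 42:
  remove root 42; move last element 21 to root → [21, 34, 37, 32]
  21 vs larger child 37 at index 2, swap → [37, 34, 21, 32]
extract-max #6 returns 37:
  remove root 37; move last element 32 to root → [32, 34, 21]
  32 vs larger child 34 at index 1, swap → [34, 32, 21]

[34, 32, 21]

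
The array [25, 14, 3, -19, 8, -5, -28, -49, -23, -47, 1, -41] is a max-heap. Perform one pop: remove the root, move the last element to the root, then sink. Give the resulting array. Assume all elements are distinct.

remove root 25; move last element -41 to root → [-41, 14, 3, -19, 8, -5, -28, -49, -23, -47, 1]
-41 vs larger child 14 at index 1, swap → [14, -41, 3, -19, 8, -5, -28, -49, -23, -47, 1]
-41 vs larger child 8 at index 4, swap → [14, 8, 3, -19, -41, -5, -28, -49, -23, -47, 1]
-41 vs larger child 1 at index 10, swap → [14, 8, 3, -19, 1, -5, -28, -49, -23, -47, -41]

[14, 8, 3, -19, 1, -5, -28, -49, -23, -47, -41]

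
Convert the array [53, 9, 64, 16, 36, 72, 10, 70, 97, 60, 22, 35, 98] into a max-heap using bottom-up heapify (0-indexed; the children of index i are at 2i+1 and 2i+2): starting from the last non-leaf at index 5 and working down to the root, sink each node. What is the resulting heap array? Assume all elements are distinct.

sift down from index 5:
  72 vs larger child 98 at index 12, swap → [53, 9, 64, 16, 36, 98, 10, 70, 97, 60, 22, 35, 72]
sift down from index 4:
  36 vs larger child 60 at index 9, swap → [53, 9, 64, 16, 60, 98, 10, 70, 97, 36, 22, 35, 72]
sift down from index 3:
  16 vs larger child 97 at index 8, swap → [53, 9, 64, 97, 60, 98, 10, 70, 16, 36, 22, 35, 72]
sift down from index 2:
  64 vs larger child 98 at index 5, swap → [53, 9, 98, 97, 60, 64, 10, 70, 16, 36, 22, 35, 72]
  64 vs larger child 72 at index 12, swap → [53, 9, 98, 97, 60, 72, 10, 70, 16, 36, 22, 35, 64]
sift down from index 1:
  9 vs larger child 97 at index 3, swap → [53, 97, 98, 9, 60, 72, 10, 70, 16, 36, 22, 35, 64]
  9 vs larger child 70 at index 7, swap → [53, 97, 98, 70, 60, 72, 10, 9, 16, 36, 22, 35, 64]
sift down from index 0:
  53 vs larger child 98 at index 2, swap → [98, 97, 53, 70, 60, 72, 10, 9, 16, 36, 22, 35, 64]
  53 vs larger child 72 at index 5, swap → [98, 97, 72, 70, 60, 53, 10, 9, 16, 36, 22, 35, 64]
  53 vs larger child 64 at index 12, swap → [98, 97, 72, 70, 60, 64, 10, 9, 16, 36, 22, 35, 53]

[98, 97, 72, 70, 60, 64, 10, 9, 16, 36, 22, 35, 53]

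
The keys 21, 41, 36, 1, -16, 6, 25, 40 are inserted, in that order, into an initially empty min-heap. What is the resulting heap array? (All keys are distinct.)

[-16, 1, 6, 40, 21, 36, 25, 41]

Insert 21:
  append 21 at index 0 → [21] (no swap needed)
Insert 41:
  append 41 at index 1 → [21, 41] (no swap needed)
Insert 36:
  append 36 at index 2 → [21, 41, 36] (no swap needed)
Insert 1:
  append 1 at index 3 → [21, 41, 36, 1]
  1 < parent 41 at index 1, swap → [21, 1, 36, 41]
  1 < parent 21 at index 0, swap → [1, 21, 36, 41]
Insert -16:
  append -16 at index 4 → [1, 21, 36, 41, -16]
  -16 < parent 21 at index 1, swap → [1, -16, 36, 41, 21]
  -16 < parent 1 at index 0, swap → [-16, 1, 36, 41, 21]
Insert 6:
  append 6 at index 5 → [-16, 1, 36, 41, 21, 6]
  6 < parent 36 at index 2, swap → [-16, 1, 6, 41, 21, 36]
Insert 25:
  append 25 at index 6 → [-16, 1, 6, 41, 21, 36, 25] (no swap needed)
Insert 40:
  append 40 at index 7 → [-16, 1, 6, 41, 21, 36, 25, 40]
  40 < parent 41 at index 3, swap → [-16, 1, 6, 40, 21, 36, 25, 41]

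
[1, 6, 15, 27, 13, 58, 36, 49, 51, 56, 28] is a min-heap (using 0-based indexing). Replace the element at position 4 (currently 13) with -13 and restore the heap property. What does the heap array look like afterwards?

set index 4 from 13 to -13 → [1, 6, 15, 27, -13, 58, 36, 49, 51, 56, 28]
-13 < parent 6 at index 1, swap → [1, -13, 15, 27, 6, 58, 36, 49, 51, 56, 28]
-13 < parent 1 at index 0, swap → [-13, 1, 15, 27, 6, 58, 36, 49, 51, 56, 28]

[-13, 1, 15, 27, 6, 58, 36, 49, 51, 56, 28]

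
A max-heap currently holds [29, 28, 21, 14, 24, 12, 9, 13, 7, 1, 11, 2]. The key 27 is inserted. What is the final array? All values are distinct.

append 27 at index 12 → [29, 28, 21, 14, 24, 12, 9, 13, 7, 1, 11, 2, 27]
27 > parent 12 at index 5, swap → [29, 28, 21, 14, 24, 27, 9, 13, 7, 1, 11, 2, 12]
27 > parent 21 at index 2, swap → [29, 28, 27, 14, 24, 21, 9, 13, 7, 1, 11, 2, 12]

[29, 28, 27, 14, 24, 21, 9, 13, 7, 1, 11, 2, 12]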